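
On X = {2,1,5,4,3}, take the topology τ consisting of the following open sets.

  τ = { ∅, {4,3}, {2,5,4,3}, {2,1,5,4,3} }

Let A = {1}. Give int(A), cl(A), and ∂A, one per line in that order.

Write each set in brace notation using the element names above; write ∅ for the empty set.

opens ⊆ A: ∅; union → int = ∅
complement {2,5,4,3}; its interior {2,5,4,3}; cl(A) = X∖{2,5,4,3} = {1}
boundary = {1} ∖ ∅ = {1}

int(A) = ∅
cl(A)  = {1}
∂A     = {1}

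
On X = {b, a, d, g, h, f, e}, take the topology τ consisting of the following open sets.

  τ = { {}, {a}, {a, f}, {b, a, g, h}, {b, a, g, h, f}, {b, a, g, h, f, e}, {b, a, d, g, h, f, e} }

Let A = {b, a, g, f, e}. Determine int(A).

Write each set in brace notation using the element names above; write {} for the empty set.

{a, f}

open subsets of A: {}, {a}, {a, f}; so int(A) = {a, f}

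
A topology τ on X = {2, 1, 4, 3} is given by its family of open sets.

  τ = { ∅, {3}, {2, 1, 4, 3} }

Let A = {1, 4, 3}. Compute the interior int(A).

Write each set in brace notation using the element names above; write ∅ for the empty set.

{3}

U open, U⊆A: ∅, {3}. int(A) = ⋃ = {3}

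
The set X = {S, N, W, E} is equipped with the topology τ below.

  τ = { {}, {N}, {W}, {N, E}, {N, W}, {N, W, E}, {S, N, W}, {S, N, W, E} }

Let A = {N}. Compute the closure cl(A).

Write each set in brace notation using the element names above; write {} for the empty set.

{S, N, E}

complement {S, W, E}; its interior {W}; cl(A) = X∖{W} = {S, N, E}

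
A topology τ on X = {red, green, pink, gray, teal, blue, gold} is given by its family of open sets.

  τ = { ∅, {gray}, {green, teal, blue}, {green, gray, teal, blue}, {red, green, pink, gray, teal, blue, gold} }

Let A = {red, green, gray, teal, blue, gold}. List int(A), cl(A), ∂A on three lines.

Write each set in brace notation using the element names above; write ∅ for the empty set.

interior: largest open inside A is {green, gray, teal, blue} (from ∅, {gray}, {green, teal, blue}, {green, gray, teal, blue})
cl via duality: int({pink}) = ∅, so X∖∅ = {red, green, pink, gray, teal, blue, gold}
cl∖int = {red, pink, gold}

int(A) = {green, gray, teal, blue}
cl(A)  = {red, green, pink, gray, teal, blue, gold}
∂A     = {red, pink, gold}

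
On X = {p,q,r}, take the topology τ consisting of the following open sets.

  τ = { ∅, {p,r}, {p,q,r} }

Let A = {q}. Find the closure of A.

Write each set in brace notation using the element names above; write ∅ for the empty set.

closure: X∖int(X∖A) = X∖{p,r} = {q}

{q}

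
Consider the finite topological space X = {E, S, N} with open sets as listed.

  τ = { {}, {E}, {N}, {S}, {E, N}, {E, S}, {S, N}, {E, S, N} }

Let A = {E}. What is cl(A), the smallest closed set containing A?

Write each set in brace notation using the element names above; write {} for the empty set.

{E}

complement {S, N}; its interior {S, N}; cl(A) = X∖{S, N} = {E}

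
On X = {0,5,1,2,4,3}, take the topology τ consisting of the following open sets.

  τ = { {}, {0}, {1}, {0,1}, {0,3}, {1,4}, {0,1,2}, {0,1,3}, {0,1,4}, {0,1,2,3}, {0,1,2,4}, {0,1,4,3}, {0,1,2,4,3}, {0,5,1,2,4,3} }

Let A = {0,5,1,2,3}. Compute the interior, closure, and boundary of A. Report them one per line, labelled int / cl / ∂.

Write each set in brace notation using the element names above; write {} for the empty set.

U open, U⊆A: {}, {0}, {1}, {0,3}, {0,1}, {0,1,3}, {0,1,2}, {0,1,2,3}. int(A) = ⋃ = {0,1,2,3}
X∖A={4}, int(X∖A)={}, hence cl(A)={0,5,1,2,4,3}
∂A: remove int from cl → {5,4}

int(A) = {0,1,2,3}
cl(A)  = {0,5,1,2,4,3}
∂A     = {5,4}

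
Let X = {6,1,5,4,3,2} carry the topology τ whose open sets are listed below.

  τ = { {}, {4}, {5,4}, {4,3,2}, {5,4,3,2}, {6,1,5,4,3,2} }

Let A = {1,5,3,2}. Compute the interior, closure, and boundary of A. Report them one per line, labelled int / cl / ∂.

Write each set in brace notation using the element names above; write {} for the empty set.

int(A) = {}
cl(A)  = {6,1,5,3,2}
∂A     = {6,1,5,3,2}

U open, U⊆A: {}. int(A) = ⋃ = {}
X∖A={6,4}, int(X∖A)={4}, hence cl(A)={6,1,5,3,2}
∂A: remove int from cl → {6,1,5,3,2}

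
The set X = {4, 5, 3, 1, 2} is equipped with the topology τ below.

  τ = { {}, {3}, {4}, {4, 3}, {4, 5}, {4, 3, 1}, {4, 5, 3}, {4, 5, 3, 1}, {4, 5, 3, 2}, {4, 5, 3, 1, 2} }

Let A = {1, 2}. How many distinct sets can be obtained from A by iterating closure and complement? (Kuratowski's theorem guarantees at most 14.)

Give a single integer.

X∖A={4, 5, 3}, int(X∖A)={4, 5, 3}, hence cl(A)={1, 2}
Orbit (k=closure, c=complement):
  1. A     = {1, 2}
  2. cA    = {4, 5, 3}
  3. kcA   = {4, 5, 3, 1, 2}
  4. ckcA  = {}
(closed under both — stop)

4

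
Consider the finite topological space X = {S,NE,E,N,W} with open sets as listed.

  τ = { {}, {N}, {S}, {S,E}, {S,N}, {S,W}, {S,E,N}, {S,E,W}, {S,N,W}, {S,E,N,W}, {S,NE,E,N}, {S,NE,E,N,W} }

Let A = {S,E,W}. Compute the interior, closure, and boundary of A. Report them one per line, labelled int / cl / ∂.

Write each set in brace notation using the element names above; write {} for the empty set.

U open, U⊆A: {}, {S}, {S,E}, {S,W}, {S,E,W}. int(A) = ⋃ = {S,E,W}
X∖A={NE,N}, int(X∖A)={N}, hence cl(A)={S,NE,E,W}
∂A: remove int from cl → {NE}

int(A) = {S,E,W}
cl(A)  = {S,NE,E,W}
∂A     = {NE}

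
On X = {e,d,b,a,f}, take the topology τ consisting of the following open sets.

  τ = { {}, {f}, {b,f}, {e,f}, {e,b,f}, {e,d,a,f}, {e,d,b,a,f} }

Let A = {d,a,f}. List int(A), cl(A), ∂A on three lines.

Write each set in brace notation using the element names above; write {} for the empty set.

opens ⊆ A: {}, {f}; union → int = {f}
complement {e,b}; its interior {}; cl(A) = X∖{} = {e,d,b,a,f}
boundary = {e,d,b,a,f} ∖ {f} = {e,d,b,a}

int(A) = {f}
cl(A)  = {e,d,b,a,f}
∂A     = {e,d,b,a}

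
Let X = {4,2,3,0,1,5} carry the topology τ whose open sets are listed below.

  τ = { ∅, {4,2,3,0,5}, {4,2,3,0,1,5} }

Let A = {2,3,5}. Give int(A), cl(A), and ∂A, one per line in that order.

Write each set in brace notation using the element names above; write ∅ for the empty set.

open subsets of A: ∅; so int(A) = ∅
closure: X∖int(X∖A) = X∖∅ = {4,2,3,0,1,5}
∂A = {4,2,3,0,1,5} minus ∅ = {4,2,3,0,1,5}

int(A) = ∅
cl(A)  = {4,2,3,0,1,5}
∂A     = {4,2,3,0,1,5}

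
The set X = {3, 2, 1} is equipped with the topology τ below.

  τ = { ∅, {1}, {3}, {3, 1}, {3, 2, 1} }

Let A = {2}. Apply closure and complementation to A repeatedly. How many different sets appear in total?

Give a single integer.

closure: X∖int(X∖A) = X∖{3, 1} = {2}
Let k=closure and c=complement:
  1. A     = {2}
  2. cA    = {3, 1}
  3. kcA   = {3, 2, 1}
  4. ckcA  = ∅
— saturated at 4

4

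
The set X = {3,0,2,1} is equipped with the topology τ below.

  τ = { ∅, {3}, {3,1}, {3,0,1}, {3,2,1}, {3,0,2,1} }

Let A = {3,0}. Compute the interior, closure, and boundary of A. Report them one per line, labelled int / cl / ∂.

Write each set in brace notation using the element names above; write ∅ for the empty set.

U open, U⊆A: ∅, {3}. int(A) = ⋃ = {3}
X∖A={2,1}, int(X∖A)=∅, hence cl(A)={3,0,2,1}
∂A: remove int from cl → {0,2,1}

int(A) = {3}
cl(A)  = {3,0,2,1}
∂A     = {0,2,1}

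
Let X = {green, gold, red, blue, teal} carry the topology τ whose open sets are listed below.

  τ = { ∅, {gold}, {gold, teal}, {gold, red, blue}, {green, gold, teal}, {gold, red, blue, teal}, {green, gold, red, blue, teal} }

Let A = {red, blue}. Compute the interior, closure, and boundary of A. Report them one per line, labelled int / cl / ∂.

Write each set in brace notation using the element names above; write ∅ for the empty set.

int(A) = ∅
cl(A)  = {red, blue}
∂A     = {red, blue}

opens ⊆ A: ∅; union → int = ∅
complement {green, gold, teal}; its interior {green, gold, teal}; cl(A) = X∖{green, gold, teal} = {red, blue}
boundary = {red, blue} ∖ ∅ = {red, blue}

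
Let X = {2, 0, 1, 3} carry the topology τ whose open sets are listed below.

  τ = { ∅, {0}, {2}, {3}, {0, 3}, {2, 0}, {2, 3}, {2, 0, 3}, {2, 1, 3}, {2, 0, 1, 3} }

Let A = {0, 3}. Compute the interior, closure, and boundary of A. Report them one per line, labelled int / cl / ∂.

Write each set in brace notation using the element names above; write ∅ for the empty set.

int(A) = {0, 3}
cl(A)  = {0, 1, 3}
∂A     = {1}

opens ⊆ A: ∅, {0}, {3}, {0, 3}; union → int = {0, 3}
complement {2, 1}; its interior {2}; cl(A) = X∖{2} = {0, 1, 3}
boundary = {0, 1, 3} ∖ {0, 3} = {1}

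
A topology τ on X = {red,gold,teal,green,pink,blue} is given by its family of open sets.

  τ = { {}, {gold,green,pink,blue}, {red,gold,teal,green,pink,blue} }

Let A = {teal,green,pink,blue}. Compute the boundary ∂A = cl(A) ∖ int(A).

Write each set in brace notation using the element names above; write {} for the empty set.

interior: largest open inside A is {} (from {})
cl via duality: int({red,gold}) = {}, so X∖{} = {red,gold,teal,green,pink,blue}
cl∖int = {red,gold,teal,green,pink,blue}

{red,gold,teal,green,pink,blue}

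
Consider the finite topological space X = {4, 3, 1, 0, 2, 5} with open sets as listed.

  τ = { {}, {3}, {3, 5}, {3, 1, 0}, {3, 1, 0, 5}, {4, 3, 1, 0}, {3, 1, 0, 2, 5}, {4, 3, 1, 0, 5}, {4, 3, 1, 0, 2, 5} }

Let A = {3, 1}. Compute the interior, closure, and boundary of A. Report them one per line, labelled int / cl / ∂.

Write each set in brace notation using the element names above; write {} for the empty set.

opens ⊆ A: {}, {3}; union → int = {3}
complement {4, 0, 2, 5}; its interior {}; cl(A) = X∖{} = {4, 3, 1, 0, 2, 5}
boundary = {4, 3, 1, 0, 2, 5} ∖ {3} = {4, 1, 0, 2, 5}

int(A) = {3}
cl(A)  = {4, 3, 1, 0, 2, 5}
∂A     = {4, 1, 0, 2, 5}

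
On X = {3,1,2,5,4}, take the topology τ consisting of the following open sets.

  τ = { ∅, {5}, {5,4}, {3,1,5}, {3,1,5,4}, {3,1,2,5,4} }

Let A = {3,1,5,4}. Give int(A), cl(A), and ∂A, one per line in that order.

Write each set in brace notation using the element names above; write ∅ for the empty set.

int(A) = {3,1,5,4}
cl(A)  = {3,1,2,5,4}
∂A     = {2}

open subsets of A: ∅, {5}, {5,4}, {3,1,5}, {3,1,5,4}; so int(A) = {3,1,5,4}
closure: X∖int(X∖A) = X∖∅ = {3,1,2,5,4}
∂A = {3,1,2,5,4} minus {3,1,5,4} = {2}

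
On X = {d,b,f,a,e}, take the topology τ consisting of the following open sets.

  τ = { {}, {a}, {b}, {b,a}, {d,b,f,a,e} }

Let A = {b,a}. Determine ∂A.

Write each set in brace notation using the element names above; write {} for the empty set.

interior: largest open inside A is {b,a} (from {}, {b}, {a}, {b,a})
cl via duality: int({d,f,e}) = {}, so X∖{} = {d,b,f,a,e}
cl∖int = {d,f,e}

{d,f,e}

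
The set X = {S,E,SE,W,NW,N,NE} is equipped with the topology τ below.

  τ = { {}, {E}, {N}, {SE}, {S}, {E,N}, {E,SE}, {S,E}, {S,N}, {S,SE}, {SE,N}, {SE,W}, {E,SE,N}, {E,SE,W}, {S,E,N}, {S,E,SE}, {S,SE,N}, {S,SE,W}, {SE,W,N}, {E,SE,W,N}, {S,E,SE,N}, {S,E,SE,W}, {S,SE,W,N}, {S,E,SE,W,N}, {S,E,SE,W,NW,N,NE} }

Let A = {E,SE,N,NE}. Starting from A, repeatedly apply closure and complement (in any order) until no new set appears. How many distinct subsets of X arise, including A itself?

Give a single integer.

X∖A={S,W,NW}, int(X∖A)={S}, hence cl(A)={E,SE,W,NW,N,NE}
Orbit (k=closure, c=complement):
  1. A     = {E,SE,N,NE}
  2. kA    = {E,SE,W,NW,N,NE}
  3. cA    = {S,W,NW}
  4. ckA   = {S}
  5. kcA   = {S,W,NW,NE}
  6. kckA  = {S,NW,NE}
  7. ckcA  = {E,SE,N}
  8. ckckA = {E,SE,W,N}
(closed under both — stop)

8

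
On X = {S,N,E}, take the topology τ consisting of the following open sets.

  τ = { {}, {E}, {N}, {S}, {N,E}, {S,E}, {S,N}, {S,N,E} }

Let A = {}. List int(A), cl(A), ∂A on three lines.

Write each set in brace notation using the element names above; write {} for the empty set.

opens ⊆ A: {}; union → int = {}
complement {S,N,E}; its interior {S,N,E}; cl(A) = X∖{S,N,E} = {}
boundary = {} ∖ {} = {}

int(A) = {}
cl(A)  = {}
∂A     = {}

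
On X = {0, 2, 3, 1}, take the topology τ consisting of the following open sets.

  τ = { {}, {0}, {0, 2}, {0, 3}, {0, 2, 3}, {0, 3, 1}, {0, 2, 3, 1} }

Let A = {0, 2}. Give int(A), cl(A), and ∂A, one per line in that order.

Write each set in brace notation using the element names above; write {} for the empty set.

int(A) = {0, 2}
cl(A)  = {0, 2, 3, 1}
∂A     = {3, 1}

interior: largest open inside A is {0, 2} (from {}, {0}, {0, 2})
cl via duality: int({3, 1}) = {}, so X∖{} = {0, 2, 3, 1}
cl∖int = {3, 1}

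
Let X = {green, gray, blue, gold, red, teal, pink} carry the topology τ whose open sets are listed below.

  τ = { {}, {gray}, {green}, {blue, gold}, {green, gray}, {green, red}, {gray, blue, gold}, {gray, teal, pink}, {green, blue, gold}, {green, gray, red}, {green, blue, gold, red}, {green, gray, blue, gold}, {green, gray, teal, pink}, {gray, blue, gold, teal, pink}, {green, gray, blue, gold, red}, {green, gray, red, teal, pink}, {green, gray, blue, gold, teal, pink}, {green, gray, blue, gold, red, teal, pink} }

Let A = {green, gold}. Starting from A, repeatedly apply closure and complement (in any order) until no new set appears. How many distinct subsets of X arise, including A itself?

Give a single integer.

cl via duality: int({gray, blue, red, teal, pink}) = {gray, teal, pink}, so X∖{gray, teal, pink} = {green, blue, gold, red}
Write k for closure, c for complement:
  1. A     = {green, gold}
  2. kA    = {green, blue, gold, red}
  3. cA    = {gray, blue, red, teal, pink}
  4. ckA   = {gray, teal, pink}
  5. kcA   = {gray, blue, gold, red, teal, pink}
  6. ckcA  = {green}
  7. kckcA = {green, red}
  8. ckckcA = {gray, blue, gold, teal, pink}
applying k or c yields no new set

8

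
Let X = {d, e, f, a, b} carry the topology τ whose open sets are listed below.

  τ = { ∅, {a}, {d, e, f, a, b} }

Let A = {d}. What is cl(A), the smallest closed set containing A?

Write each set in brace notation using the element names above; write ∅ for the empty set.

{d, e, f, b}

cl via duality: int({e, f, a, b}) = {a}, so X∖{a} = {d, e, f, b}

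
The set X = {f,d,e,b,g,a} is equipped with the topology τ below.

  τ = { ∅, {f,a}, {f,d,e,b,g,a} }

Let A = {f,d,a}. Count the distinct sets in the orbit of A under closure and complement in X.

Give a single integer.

6

X∖A={e,b,g}, int(X∖A)=∅, hence cl(A)={f,d,e,b,g,a}
Orbit (k=closure, c=complement):
  1. A     = {f,d,a}
  2. kA    = {f,d,e,b,g,a}
  3. cA    = {e,b,g}
  4. ckA   = ∅
  5. kcA   = {d,e,b,g}
  6. ckcA  = {f,a}
(closed under both — stop)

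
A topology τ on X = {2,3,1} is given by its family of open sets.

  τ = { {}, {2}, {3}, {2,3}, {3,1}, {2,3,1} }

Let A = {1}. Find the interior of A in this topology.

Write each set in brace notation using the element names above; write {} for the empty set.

{}

U open, U⊆A: {}. int(A) = ⋃ = {}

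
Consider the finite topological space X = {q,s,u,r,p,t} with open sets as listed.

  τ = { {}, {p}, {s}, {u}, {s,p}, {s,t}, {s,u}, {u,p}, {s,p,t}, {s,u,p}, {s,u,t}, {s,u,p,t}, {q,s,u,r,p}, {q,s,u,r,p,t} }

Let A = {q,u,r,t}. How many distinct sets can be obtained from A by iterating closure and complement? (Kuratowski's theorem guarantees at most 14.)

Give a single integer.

complement {s,p}; its interior {s,p}; cl(A) = X∖{s,p} = {q,u,r,t}
With k = closure, c = complement:
  1. A     = {q,u,r,t}
  2. cA    = {s,p}
  3. kcA   = {q,s,r,p,t}
  4. ckcA  = {u}
  5. kckcA = {q,u,r}
  6. ckckcA = {s,p,t}
k, c of each give nothing new

6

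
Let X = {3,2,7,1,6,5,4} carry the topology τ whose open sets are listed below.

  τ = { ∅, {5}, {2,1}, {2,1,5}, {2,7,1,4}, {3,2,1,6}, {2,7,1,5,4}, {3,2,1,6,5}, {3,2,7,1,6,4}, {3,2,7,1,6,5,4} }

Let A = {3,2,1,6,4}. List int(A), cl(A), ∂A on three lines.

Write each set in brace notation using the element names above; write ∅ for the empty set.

int(A) = {3,2,1,6}
cl(A)  = {3,2,7,1,6,4}
∂A     = {7,4}

opens ⊆ A: ∅, {2,1}, {3,2,1,6}; union → int = {3,2,1,6}
complement {7,5}; its interior {5}; cl(A) = X∖{5} = {3,2,7,1,6,4}
boundary = {3,2,7,1,6,4} ∖ {3,2,1,6} = {7,4}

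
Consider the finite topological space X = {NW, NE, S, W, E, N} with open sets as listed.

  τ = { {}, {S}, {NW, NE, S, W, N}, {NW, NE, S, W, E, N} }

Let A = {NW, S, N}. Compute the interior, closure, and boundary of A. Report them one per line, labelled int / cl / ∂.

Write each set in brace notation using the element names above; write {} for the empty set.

int(A) = {S}
cl(A)  = {NW, NE, S, W, E, N}
∂A     = {NW, NE, W, E, N}

open subsets of A: {}, {S}; so int(A) = {S}
closure: X∖int(X∖A) = X∖{} = {NW, NE, S, W, E, N}
∂A = {NW, NE, S, W, E, N} minus {S} = {NW, NE, W, E, N}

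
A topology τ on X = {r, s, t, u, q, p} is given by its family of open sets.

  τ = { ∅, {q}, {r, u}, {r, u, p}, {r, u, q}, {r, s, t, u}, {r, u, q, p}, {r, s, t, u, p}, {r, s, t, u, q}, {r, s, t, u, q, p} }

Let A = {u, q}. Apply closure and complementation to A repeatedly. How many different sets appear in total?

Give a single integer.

6

complement {r, s, t, p}; its interior ∅; cl(A) = X∖∅ = {r, s, t, u, q, p}
With k = closure, c = complement:
  1. A     = {u, q}
  2. kA    = {r, s, t, u, q, p}
  3. cA    = {r, s, t, p}
  4. ckA   = ∅
  5. kcA   = {r, s, t, u, p}
  6. ckcA  = {q}
k, c of each give nothing new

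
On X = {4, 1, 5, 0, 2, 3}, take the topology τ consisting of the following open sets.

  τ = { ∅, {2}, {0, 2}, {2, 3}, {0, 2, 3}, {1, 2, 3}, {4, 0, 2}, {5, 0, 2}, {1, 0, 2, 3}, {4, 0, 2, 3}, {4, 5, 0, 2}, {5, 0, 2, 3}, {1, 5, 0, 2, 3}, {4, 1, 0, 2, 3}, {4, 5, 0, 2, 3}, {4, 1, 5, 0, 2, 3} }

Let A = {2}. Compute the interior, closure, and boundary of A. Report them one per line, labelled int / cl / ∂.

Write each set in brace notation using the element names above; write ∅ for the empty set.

int(A) = {2}
cl(A)  = {4, 1, 5, 0, 2, 3}
∂A     = {4, 1, 5, 0, 3}

U open, U⊆A: ∅, {2}. int(A) = ⋃ = {2}
X∖A={4, 1, 5, 0, 3}, int(X∖A)=∅, hence cl(A)={4, 1, 5, 0, 2, 3}
∂A: remove int from cl → {4, 1, 5, 0, 3}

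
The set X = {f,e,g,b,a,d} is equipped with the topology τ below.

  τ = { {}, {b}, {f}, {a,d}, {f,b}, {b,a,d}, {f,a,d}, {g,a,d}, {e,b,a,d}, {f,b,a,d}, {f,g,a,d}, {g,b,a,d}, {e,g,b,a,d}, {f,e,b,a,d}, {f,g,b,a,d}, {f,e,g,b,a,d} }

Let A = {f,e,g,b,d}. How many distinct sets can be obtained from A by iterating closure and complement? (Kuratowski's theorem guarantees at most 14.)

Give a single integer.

closure: X∖int(X∖A) = X∖{} = {f,e,g,b,a,d}
Let k=closure and c=complement:
  1. A     = {f,e,g,b,d}
  2. kA    = {f,e,g,b,a,d}
  3. cA    = {a}
  4. ckA   = {}
  5. kcA   = {e,g,a,d}
  6. ckcA  = {f,b}
  7. kckcA = {f,e,b}
  8. ckckcA = {g,a,d}
— saturated at 8

8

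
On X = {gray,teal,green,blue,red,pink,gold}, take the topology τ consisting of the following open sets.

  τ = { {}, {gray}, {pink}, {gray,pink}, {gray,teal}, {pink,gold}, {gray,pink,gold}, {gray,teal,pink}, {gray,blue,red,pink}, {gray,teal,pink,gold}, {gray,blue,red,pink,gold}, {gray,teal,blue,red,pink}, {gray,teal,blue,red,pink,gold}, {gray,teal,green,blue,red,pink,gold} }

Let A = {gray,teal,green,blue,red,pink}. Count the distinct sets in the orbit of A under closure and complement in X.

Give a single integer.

complement {gold}; its interior {}; cl(A) = X∖{} = {gray,teal,green,blue,red,pink,gold}
With k = closure, c = complement:
  1. A     = {gray,teal,green,blue,red,pink}
  2. kA    = {gray,teal,green,blue,red,pink,gold}
  3. cA    = {gold}
  4. ckA   = {}
  5. kcA   = {green,gold}
  6. ckcA  = {gray,teal,blue,red,pink}
k, c of each give nothing new

6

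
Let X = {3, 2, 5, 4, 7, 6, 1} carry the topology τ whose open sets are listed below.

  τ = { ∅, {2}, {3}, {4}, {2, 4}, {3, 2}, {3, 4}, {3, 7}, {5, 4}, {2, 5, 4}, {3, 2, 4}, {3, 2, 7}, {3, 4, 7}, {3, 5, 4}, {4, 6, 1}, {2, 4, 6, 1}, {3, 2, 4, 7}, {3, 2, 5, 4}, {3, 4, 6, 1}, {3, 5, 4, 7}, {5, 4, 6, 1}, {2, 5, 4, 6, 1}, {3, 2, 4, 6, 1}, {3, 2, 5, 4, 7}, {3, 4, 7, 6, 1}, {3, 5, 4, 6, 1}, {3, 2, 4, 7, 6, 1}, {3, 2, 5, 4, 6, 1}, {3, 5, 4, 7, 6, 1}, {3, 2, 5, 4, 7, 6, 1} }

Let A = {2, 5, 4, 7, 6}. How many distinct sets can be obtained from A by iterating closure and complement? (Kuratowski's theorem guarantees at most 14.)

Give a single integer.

8

cl via duality: int({3, 1}) = {3}, so X∖{3} = {2, 5, 4, 7, 6, 1}
Write k for closure, c for complement:
  1. A     = {2, 5, 4, 7, 6}
  2. kA    = {2, 5, 4, 7, 6, 1}
  3. cA    = {3, 1}
  4. ckA   = {3}
  5. kcA   = {3, 7, 6, 1}
  6. kckA  = {3, 7}
  7. ckcA  = {2, 5, 4}
  8. ckckA = {2, 5, 4, 6, 1}
applying k or c yields no new set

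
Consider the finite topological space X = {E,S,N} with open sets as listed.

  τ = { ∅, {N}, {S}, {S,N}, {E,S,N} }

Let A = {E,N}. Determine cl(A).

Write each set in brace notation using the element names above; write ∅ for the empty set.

{E,N}

closure: X∖int(X∖A) = X∖{S} = {E,N}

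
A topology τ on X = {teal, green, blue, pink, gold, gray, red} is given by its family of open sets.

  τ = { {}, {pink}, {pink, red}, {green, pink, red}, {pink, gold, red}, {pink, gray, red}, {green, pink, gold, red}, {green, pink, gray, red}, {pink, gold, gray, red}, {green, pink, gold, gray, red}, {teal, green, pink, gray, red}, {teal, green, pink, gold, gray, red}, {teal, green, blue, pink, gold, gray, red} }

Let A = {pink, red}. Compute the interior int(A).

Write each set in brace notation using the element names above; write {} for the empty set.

{pink, red}

opens ⊆ A: {}, {pink}, {pink, red}; union → int = {pink, red}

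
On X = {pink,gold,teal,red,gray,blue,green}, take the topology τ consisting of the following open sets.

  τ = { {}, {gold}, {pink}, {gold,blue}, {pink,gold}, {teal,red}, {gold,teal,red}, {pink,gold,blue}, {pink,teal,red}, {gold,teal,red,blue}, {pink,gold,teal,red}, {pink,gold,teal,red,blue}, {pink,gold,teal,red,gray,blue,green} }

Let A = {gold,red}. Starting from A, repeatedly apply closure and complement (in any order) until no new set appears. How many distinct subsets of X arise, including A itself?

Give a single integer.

complement {pink,teal,gray,blue,green}; its interior {pink}; cl(A) = X∖{pink} = {gold,teal,red,gray,blue,green}
With k = closure, c = complement:
  1. A     = {gold,red}
  2. kA    = {gold,teal,red,gray,blue,green}
  3. cA    = {pink,teal,gray,blue,green}
  4. ckA   = {pink}
  5. kcA   = {pink,teal,red,gray,blue,green}
  6. kckA  = {pink,gray,green}
  7. ckcA  = {gold}
  8. ckckA = {gold,teal,red,blue}
  9. kckcA = {gold,gray,blue,green}
  10. ckckcA = {pink,teal,red}
  11. kckckcA = {pink,teal,red,gray,green}
  12. ckckckcA = {gold,blue}
k, c of each give nothing new

12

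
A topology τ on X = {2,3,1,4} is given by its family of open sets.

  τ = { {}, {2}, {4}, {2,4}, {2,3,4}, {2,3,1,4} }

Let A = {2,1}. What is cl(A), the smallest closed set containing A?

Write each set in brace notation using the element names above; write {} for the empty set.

{2,3,1}

closure: X∖int(X∖A) = X∖{4} = {2,3,1}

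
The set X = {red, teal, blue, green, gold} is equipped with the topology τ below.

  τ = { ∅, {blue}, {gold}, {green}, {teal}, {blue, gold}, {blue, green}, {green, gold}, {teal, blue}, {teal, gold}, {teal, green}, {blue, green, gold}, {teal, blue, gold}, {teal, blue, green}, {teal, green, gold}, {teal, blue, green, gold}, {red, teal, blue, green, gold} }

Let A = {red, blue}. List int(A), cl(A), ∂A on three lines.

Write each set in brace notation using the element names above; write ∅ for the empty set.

int(A) = {blue}
cl(A)  = {red, blue}
∂A     = {red}

open subsets of A: ∅, {blue}; so int(A) = {blue}
closure: X∖int(X∖A) = X∖{teal, green, gold} = {red, blue}
∂A = {red, blue} minus {blue} = {red}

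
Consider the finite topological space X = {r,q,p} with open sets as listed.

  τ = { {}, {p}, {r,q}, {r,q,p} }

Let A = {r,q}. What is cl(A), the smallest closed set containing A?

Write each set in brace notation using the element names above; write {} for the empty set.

{r,q}

X∖A={p}, int(X∖A)={p}, hence cl(A)={r,q}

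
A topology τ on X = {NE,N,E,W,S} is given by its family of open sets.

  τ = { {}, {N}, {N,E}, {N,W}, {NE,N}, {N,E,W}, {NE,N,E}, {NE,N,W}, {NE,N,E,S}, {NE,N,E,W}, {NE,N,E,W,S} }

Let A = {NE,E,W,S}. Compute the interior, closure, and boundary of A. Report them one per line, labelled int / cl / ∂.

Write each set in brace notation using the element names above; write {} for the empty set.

int(A) = {}
cl(A)  = {NE,E,W,S}
∂A     = {NE,E,W,S}

opens ⊆ A: {}; union → int = {}
complement {N}; its interior {N}; cl(A) = X∖{N} = {NE,E,W,S}
boundary = {NE,E,W,S} ∖ {} = {NE,E,W,S}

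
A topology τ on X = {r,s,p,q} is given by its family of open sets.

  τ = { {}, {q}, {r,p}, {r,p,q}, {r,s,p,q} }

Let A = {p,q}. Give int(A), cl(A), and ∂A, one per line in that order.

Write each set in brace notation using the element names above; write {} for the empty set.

int(A) = {q}
cl(A)  = {r,s,p,q}
∂A     = {r,s,p}

opens ⊆ A: {}, {q}; union → int = {q}
complement {r,s}; its interior {}; cl(A) = X∖{} = {r,s,p,q}
boundary = {r,s,p,q} ∖ {q} = {r,s,p}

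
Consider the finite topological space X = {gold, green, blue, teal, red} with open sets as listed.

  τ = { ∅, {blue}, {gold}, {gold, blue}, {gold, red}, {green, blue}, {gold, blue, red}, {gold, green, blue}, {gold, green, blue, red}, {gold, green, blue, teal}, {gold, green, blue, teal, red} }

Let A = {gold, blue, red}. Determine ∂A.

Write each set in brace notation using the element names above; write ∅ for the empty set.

{green, teal}

opens ⊆ A: ∅, {gold}, {blue}, {gold, blue}, {gold, red}, {gold, blue, red}; union → int = {gold, blue, red}
complement {green, teal}; its interior ∅; cl(A) = X∖∅ = {gold, green, blue, teal, red}
boundary = {gold, green, blue, teal, red} ∖ {gold, blue, red} = {green, teal}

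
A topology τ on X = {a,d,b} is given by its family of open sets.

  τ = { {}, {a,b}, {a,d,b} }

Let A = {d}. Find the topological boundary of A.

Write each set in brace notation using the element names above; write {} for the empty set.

{d}

opens ⊆ A: {}; union → int = {}
complement {a,b}; its interior {a,b}; cl(A) = X∖{a,b} = {d}
boundary = {d} ∖ {} = {d}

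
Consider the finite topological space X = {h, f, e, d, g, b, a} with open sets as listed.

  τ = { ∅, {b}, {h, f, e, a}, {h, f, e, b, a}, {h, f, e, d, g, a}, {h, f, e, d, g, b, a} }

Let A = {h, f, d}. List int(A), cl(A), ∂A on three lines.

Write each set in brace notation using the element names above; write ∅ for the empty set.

open subsets of A: ∅; so int(A) = ∅
closure: X∖int(X∖A) = X∖{b} = {h, f, e, d, g, a}
∂A = {h, f, e, d, g, a} minus ∅ = {h, f, e, d, g, a}

int(A) = ∅
cl(A)  = {h, f, e, d, g, a}
∂A     = {h, f, e, d, g, a}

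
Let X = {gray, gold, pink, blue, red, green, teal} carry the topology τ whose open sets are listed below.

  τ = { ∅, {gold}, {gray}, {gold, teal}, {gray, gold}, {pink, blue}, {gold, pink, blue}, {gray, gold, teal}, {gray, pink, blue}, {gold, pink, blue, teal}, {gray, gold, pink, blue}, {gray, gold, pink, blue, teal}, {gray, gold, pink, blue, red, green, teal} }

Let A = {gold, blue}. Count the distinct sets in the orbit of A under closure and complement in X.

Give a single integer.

complement {gray, pink, red, green, teal}; its interior {gray}; cl(A) = X∖{gray} = {gold, pink, blue, red, green, teal}
With k = closure, c = complement:
  1. A     = {gold, blue}
  2. kA    = {gold, pink, blue, red, green, teal}
  3. cA    = {gray, pink, red, green, teal}
  4. ckA   = {gray}
  5. kcA   = {gray, pink, blue, red, green, teal}
  6. kckA  = {gray, red, green}
  7. ckcA  = {gold}
  8. ckckA = {gold, pink, blue, teal}
  9. kckcA = {gold, red, green, teal}
  10. ckckcA = {gray, pink, blue}
  11. kckckcA = {gray, pink, blue, red, green}
  12. ckckckcA = {gold, teal}
k, c of each give nothing new

12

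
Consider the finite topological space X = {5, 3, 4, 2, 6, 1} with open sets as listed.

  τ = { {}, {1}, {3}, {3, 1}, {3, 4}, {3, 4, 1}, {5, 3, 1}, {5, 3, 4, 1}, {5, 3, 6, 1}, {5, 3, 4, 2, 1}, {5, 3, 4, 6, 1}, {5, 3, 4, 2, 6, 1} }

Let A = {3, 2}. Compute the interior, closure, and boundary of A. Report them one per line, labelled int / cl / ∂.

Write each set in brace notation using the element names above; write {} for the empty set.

int(A) = {3}
cl(A)  = {5, 3, 4, 2, 6}
∂A     = {5, 4, 2, 6}

opens ⊆ A: {}, {3}; union → int = {3}
complement {5, 4, 6, 1}; its interior {1}; cl(A) = X∖{1} = {5, 3, 4, 2, 6}
boundary = {5, 3, 4, 2, 6} ∖ {3} = {5, 4, 2, 6}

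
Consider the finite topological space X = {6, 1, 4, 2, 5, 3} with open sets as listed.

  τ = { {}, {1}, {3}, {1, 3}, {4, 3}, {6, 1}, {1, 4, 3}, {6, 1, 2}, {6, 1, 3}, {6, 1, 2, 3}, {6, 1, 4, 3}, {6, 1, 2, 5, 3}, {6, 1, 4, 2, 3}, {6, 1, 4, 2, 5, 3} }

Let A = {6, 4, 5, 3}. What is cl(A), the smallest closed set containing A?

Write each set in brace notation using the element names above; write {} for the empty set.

cl via duality: int({1, 2}) = {1}, so X∖{1} = {6, 4, 2, 5, 3}

{6, 4, 2, 5, 3}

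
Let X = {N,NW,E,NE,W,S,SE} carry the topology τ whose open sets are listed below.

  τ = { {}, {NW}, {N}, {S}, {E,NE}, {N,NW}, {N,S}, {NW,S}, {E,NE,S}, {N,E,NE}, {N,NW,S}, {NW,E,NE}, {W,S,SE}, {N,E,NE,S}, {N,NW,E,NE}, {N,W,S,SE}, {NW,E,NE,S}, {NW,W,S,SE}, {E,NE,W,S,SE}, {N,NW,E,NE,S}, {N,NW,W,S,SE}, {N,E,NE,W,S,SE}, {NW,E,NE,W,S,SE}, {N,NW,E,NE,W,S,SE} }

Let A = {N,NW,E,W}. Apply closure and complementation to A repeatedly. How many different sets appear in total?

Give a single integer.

8

cl via duality: int({NE,S,SE}) = {S}, so X∖{S} = {N,NW,E,NE,W,SE}
Write k for closure, c for complement:
  1. A     = {N,NW,E,W}
  2. kA    = {N,NW,E,NE,W,SE}
  3. cA    = {NE,S,SE}
  4. ckA   = {S}
  5. kcA   = {E,NE,W,S,SE}
  6. kckA  = {W,S,SE}
  7. ckcA  = {N,NW}
  8. ckckA = {N,NW,E,NE}
applying k or c yields no new set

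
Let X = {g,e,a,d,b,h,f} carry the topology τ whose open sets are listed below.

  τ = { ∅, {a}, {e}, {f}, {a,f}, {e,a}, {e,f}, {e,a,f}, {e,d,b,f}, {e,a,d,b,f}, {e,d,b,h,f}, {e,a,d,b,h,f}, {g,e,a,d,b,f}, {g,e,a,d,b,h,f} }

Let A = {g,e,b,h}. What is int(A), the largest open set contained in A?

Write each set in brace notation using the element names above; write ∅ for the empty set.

{e}

open subsets of A: ∅, {e}; so int(A) = {e}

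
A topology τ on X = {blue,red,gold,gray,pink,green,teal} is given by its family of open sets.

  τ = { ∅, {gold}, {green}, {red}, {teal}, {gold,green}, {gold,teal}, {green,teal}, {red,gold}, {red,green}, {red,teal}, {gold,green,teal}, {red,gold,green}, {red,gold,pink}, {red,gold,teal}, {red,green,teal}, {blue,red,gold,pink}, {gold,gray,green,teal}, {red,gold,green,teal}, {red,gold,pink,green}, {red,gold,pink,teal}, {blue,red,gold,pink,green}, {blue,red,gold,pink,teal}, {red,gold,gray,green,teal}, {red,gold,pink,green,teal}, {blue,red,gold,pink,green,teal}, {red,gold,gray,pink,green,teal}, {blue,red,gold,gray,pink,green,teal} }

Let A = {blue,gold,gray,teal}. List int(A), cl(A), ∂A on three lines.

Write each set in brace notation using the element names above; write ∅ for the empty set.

int(A) = {gold,teal}
cl(A)  = {blue,gold,gray,pink,teal}
∂A     = {blue,gray,pink}

open subsets of A: ∅, {gold}, {teal}, {gold,teal}; so int(A) = {gold,teal}
closure: X∖int(X∖A) = X∖{red,green} = {blue,gold,gray,pink,teal}
∂A = {blue,gold,gray,pink,teal} minus {gold,teal} = {blue,gray,pink}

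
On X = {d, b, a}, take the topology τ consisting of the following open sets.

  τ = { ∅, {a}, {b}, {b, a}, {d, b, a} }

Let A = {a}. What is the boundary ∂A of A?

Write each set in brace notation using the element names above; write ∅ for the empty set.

opens ⊆ A: ∅, {a}; union → int = {a}
complement {d, b}; its interior {b}; cl(A) = X∖{b} = {d, a}
boundary = {d, a} ∖ {a} = {d}

{d}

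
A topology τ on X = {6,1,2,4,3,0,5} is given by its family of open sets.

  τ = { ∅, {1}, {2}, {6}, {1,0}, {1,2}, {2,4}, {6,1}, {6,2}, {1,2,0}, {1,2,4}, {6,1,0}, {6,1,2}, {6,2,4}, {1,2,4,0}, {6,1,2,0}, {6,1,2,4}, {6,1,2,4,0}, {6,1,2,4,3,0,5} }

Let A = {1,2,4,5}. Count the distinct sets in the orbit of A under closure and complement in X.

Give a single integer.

8

cl via duality: int({6,3,0}) = {6}, so X∖{6} = {1,2,4,3,0,5}
Write k for closure, c for complement:
  1. A     = {1,2,4,5}
  2. kA    = {1,2,4,3,0,5}
  3. cA    = {6,3,0}
  4. ckA   = {6}
  5. kcA   = {6,3,0,5}
  6. kckA  = {6,3,5}
  7. ckcA  = {1,2,4}
  8. ckckA = {1,2,4,0}
applying k or c yields no new set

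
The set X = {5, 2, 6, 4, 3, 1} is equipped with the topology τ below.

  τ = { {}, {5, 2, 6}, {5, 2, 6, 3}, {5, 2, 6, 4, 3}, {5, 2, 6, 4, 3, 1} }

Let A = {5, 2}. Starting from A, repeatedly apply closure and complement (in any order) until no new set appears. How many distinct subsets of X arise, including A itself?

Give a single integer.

closure: X∖int(X∖A) = X∖{} = {5, 2, 6, 4, 3, 1}
Let k=closure and c=complement:
  1. A     = {5, 2}
  2. kA    = {5, 2, 6, 4, 3, 1}
  3. cA    = {6, 4, 3, 1}
  4. ckA   = {}
— saturated at 4

4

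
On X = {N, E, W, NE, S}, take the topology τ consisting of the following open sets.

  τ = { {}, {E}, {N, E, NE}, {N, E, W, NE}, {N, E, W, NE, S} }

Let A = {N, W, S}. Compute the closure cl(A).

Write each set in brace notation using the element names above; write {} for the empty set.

{N, W, NE, S}

complement {E, NE}; its interior {E}; cl(A) = X∖{E} = {N, W, NE, S}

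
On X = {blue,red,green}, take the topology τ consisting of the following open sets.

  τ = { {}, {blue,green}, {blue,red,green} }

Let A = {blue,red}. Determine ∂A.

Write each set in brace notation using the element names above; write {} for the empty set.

{blue,red,green}

U open, U⊆A: {}. int(A) = ⋃ = {}
X∖A={green}, int(X∖A)={}, hence cl(A)={blue,red,green}
∂A: remove int from cl → {blue,red,green}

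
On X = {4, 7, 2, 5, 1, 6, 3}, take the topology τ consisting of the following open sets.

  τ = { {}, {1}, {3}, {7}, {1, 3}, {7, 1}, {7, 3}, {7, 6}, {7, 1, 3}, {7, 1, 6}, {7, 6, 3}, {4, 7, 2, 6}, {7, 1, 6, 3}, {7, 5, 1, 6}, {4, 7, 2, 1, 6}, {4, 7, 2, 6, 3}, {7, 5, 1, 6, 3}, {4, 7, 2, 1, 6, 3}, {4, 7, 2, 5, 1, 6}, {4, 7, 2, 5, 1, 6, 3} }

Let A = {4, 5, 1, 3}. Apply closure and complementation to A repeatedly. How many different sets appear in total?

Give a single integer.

complement {7, 2, 6}; its interior {7, 6}; cl(A) = X∖{7, 6} = {4, 2, 5, 1, 3}
With k = closure, c = complement:
  1. A     = {4, 5, 1, 3}
  2. kA    = {4, 2, 5, 1, 3}
  3. cA    = {7, 2, 6}
  4. ckA   = {7, 6}
  5. kcA   = {4, 7, 2, 5, 6}
  6. ckcA  = {1, 3}
  7. kckcA = {5, 1, 3}
  8. ckckcA = {4, 7, 2, 6}
k, c of each give nothing new

8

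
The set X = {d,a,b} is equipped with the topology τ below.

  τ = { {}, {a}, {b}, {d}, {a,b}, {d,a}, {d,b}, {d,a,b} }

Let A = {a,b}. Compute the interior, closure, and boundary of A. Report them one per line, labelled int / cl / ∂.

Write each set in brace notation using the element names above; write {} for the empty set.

open subsets of A: {}, {b}, {a}, {a,b}; so int(A) = {a,b}
closure: X∖int(X∖A) = X∖{d} = {a,b}
∂A = {a,b} minus {a,b} = {}

int(A) = {a,b}
cl(A)  = {a,b}
∂A     = {}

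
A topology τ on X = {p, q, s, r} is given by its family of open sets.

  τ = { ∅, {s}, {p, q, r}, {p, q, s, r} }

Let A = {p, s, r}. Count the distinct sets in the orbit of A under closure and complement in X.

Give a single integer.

6

X∖A={q}, int(X∖A)=∅, hence cl(A)={p, q, s, r}
Orbit (k=closure, c=complement):
  1. A     = {p, s, r}
  2. kA    = {p, q, s, r}
  3. cA    = {q}
  4. ckA   = ∅
  5. kcA   = {p, q, r}
  6. ckcA  = {s}
(closed under both — stop)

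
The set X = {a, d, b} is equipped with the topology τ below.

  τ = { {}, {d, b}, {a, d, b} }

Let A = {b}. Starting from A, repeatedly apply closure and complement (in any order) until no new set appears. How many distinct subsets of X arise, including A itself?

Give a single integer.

X∖A={a, d}, int(X∖A)={}, hence cl(A)={a, d, b}
Orbit (k=closure, c=complement):
  1. A     = {b}
  2. kA    = {a, d, b}
  3. cA    = {a, d}
  4. ckA   = {}
(closed under both — stop)

4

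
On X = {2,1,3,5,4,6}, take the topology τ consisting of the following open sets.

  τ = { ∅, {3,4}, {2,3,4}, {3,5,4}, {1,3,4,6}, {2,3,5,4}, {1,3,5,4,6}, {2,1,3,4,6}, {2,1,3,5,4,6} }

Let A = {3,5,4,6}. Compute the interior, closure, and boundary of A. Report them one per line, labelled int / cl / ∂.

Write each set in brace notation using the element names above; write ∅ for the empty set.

int(A) = {3,5,4}
cl(A)  = {2,1,3,5,4,6}
∂A     = {2,1,6}

opens ⊆ A: ∅, {3,4}, {3,5,4}; union → int = {3,5,4}
complement {2,1}; its interior ∅; cl(A) = X∖∅ = {2,1,3,5,4,6}
boundary = {2,1,3,5,4,6} ∖ {3,5,4} = {2,1,6}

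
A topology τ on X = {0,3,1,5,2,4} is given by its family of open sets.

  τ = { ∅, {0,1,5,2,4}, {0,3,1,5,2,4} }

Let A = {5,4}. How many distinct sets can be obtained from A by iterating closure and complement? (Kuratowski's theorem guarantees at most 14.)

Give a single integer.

4

closure: X∖int(X∖A) = X∖∅ = {0,3,1,5,2,4}
Let k=closure and c=complement:
  1. A     = {5,4}
  2. kA    = {0,3,1,5,2,4}
  3. cA    = {0,3,1,2}
  4. ckA   = ∅
— saturated at 4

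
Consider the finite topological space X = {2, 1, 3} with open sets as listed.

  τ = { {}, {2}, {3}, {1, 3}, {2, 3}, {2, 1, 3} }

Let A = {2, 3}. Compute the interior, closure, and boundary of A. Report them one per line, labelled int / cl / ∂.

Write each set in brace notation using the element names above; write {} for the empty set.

U open, U⊆A: {}, {2}, {3}, {2, 3}. int(A) = ⋃ = {2, 3}
X∖A={1}, int(X∖A)={}, hence cl(A)={2, 1, 3}
∂A: remove int from cl → {1}

int(A) = {2, 3}
cl(A)  = {2, 1, 3}
∂A     = {1}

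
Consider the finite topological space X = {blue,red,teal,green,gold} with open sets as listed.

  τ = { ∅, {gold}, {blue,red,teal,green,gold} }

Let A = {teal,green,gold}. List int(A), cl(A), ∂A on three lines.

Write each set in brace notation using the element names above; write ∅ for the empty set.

opens ⊆ A: ∅, {gold}; union → int = {gold}
complement {blue,red}; its interior ∅; cl(A) = X∖∅ = {blue,red,teal,green,gold}
boundary = {blue,red,teal,green,gold} ∖ {gold} = {blue,red,teal,green}

int(A) = {gold}
cl(A)  = {blue,red,teal,green,gold}
∂A     = {blue,red,teal,green}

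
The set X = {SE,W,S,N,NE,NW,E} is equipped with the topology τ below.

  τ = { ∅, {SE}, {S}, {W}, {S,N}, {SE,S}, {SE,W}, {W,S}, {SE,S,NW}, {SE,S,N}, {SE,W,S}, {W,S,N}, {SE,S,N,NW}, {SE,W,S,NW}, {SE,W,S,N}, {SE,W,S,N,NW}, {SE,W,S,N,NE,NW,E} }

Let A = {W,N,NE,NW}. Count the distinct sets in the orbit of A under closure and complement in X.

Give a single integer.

cl via duality: int({SE,S,E}) = {SE,S}, so X∖{SE,S} = {W,N,NE,NW,E}
Write k for closure, c for complement:
  1. A     = {W,N,NE,NW}
  2. kA    = {W,N,NE,NW,E}
  3. cA    = {SE,S,E}
  4. ckA   = {SE,S}
  5. kcA   = {SE,S,N,NE,NW,E}
  6. ckcA  = {W}
  7. kckcA = {W,NE,E}
  8. ckckcA = {SE,S,N,NW}
applying k or c yields no new set

8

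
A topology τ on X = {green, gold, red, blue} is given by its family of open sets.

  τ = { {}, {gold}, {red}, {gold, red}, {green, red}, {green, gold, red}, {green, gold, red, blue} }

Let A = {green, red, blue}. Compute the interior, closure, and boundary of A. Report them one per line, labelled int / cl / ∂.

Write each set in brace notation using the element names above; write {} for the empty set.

opens ⊆ A: {}, {red}, {green, red}; union → int = {green, red}
complement {gold}; its interior {gold}; cl(A) = X∖{gold} = {green, red, blue}
boundary = {green, red, blue} ∖ {green, red} = {blue}

int(A) = {green, red}
cl(A)  = {green, red, blue}
∂A     = {blue}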